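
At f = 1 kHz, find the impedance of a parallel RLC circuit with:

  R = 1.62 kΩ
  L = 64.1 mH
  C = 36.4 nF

Step 1 — Angular frequency: ω = 2π·f = 2π·1000 = 6283 rad/s.
Step 2 — Component impedances:
  R: Z = R = 1620 Ω
  L: Z = jωL = j·6283·0.0641 = 0 + j402.8 Ω
  C: Z = 1/(jωC) = -j/(ω·C) = 0 - j4372 Ω
Step 3 — Parallel combination: 1/Z_total = 1/R + 1/L + 1/C; Z_total = 113 + j412.7 Ω = 427.9∠74.7° Ω.

Z = 113 + j412.7 Ω = 427.9∠74.7° Ω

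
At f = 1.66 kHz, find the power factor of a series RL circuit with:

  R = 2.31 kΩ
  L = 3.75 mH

Step 1 — Angular frequency: ω = 2π·f = 2π·1660 = 1.043e+04 rad/s.
Step 2 — Component impedances:
  R: Z = R = 2310 Ω
  L: Z = jωL = j·1.043e+04·0.00375 = 0 + j39.11 Ω
Step 3 — Series combination: Z_total = R + L = 2310 + j39.11 Ω = 2310∠1.0° Ω.
Step 4 — Power factor: PF = cos(φ) = Re(Z)/|Z| = 2310/2310.3 = 0.9999.
Step 5 — Type: Im(Z) = 39.11 ⇒ lagging (phase φ = 1.0°).

PF = 0.9999 (lagging, φ = 1.0°)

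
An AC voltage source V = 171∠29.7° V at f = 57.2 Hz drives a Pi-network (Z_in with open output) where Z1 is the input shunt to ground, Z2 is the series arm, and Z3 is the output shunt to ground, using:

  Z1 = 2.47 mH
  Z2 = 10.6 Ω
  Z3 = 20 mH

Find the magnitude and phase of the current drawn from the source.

Step 1 — Angular frequency: ω = 2π·f = 2π·57.2 = 359.4 rad/s.
Step 2 — Component impedances:
  Z1: Z = jωL = j·359.4·0.00247 = 0 + j0.8877 Ω
  Z2: Z = R = 10.6 Ω
  Z3: Z = jωL = j·359.4·0.02 = 0 + j7.188 Ω
Step 3 — With open output, the series arm Z2 and the output shunt Z3 appear in series to ground: Z2 + Z3 = 10.6 + j7.188 Ω.
Step 4 — Parallel with input shunt Z1: Z_in = Z1 || (Z2 + Z3) = 0.04704 + j0.8519 Ω = 0.8532∠86.8° Ω.
Step 5 — Source phasor: V = 171∠29.7° V = 148.5 + j84.72 V.
Step 6 — Ohm's law: I = V / Z_total = (148.5 + j84.72) / (0.04704 + j0.8519) = 108.8 - j168.4 A.
Step 7 — Convert to polar: |I| = 200.4 A, ∠I = -57.1°.

I = 200.4∠-57.1° A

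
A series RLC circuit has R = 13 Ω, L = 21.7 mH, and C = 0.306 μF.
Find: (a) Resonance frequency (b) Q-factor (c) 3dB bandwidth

Step 1 — Resonance: ω₀ = 1/√(LC) = 1/√(0.0217·3.06e-07) = 1.227e+04 rad/s.
Step 2 — f₀ = ω₀/(2π) = 1953 Hz.
Step 3 — Series Q: Q = ω₀L/R = 1.227e+04·0.0217/13 = 20.48.
Step 4 — Bandwidth: Δω = ω₀/Q = 599.1 rad/s; BW = Δω/(2π) = 95.35 Hz.

(a) f₀ = 1953 Hz  (b) Q = 20.48  (c) BW = 95.35 Hz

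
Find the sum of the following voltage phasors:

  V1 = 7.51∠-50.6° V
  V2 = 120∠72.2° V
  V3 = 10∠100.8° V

Step 1 — Convert each phasor to rectangular form:
  V1 = 7.51·(cos(-50.6°) + j·sin(-50.6°)) = 4.767 - j5.803 V
  V2 = 120·(cos(72.2°) + j·sin(72.2°)) = 36.68 + j114.3 V
  V3 = 10·(cos(100.8°) + j·sin(100.8°)) = -1.874 + j9.823 V
Step 2 — Sum components: V_total = 39.58 + j118.3 V.
Step 3 — Convert to polar: |V_total| = 124.7 V, ∠V_total = 71.5°.

V_total = 124.7∠71.5° V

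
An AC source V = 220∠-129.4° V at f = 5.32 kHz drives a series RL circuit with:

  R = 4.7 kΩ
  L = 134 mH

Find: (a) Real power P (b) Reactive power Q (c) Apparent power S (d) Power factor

Step 1 — Angular frequency: ω = 2π·f = 2π·5320 = 3.343e+04 rad/s.
Step 2 — Component impedances:
  R: Z = R = 4700 Ω
  L: Z = jωL = j·3.343e+04·0.134 = 0 + j4479 Ω
Step 3 — Series combination: Z_total = R + L = 4700 + j4479 Ω = 6493∠43.6° Ω.
Step 4 — Source phasor: V = 220∠-129.4° V = -139.6 - j170 V.
Step 5 — Current: I = V / Z = -0.03363 - j0.004117 A = 0.03389∠-173.0° A.
Step 6 — Complex power: S = V·I* = 5.397 + j5.143 VA.
Step 7 — Real power: P = Re(S) = 5.397 W.
Step 8 — Reactive power: Q = Im(S) = 5.143 VAR.
Step 9 — Apparent power: |S| = 7.455 VA.
Step 10 — Power factor: PF = P/|S| = 0.7239 (lagging).

(a) P = 5.397 W  (b) Q = 5.143 VAR  (c) S = 7.455 VA  (d) PF = 0.7239 (lagging)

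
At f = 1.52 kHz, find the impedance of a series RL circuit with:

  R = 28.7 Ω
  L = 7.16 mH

Step 1 — Angular frequency: ω = 2π·f = 2π·1520 = 9550 rad/s.
Step 2 — Component impedances:
  R: Z = R = 28.7 Ω
  L: Z = jωL = j·9550·0.00716 = 0 + j68.38 Ω
Step 3 — Series combination: Z_total = R + L = 28.7 + j68.38 Ω = 74.16∠67.2° Ω.

Z = 28.7 + j68.38 Ω = 74.16∠67.2° Ω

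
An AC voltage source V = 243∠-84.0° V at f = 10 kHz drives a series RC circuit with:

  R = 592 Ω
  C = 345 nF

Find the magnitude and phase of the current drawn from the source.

Step 1 — Angular frequency: ω = 2π·f = 2π·1e+04 = 6.283e+04 rad/s.
Step 2 — Component impedances:
  R: Z = R = 592 Ω
  C: Z = 1/(jωC) = -j/(ω·C) = 0 - j46.13 Ω
Step 3 — Series combination: Z_total = R + C = 592 - j46.13 Ω = 593.8∠-4.5° Ω.
Step 4 — Source phasor: V = 243∠-84.0° V = 25.4 - j241.7 V.
Step 5 — Ohm's law: I = V / Z_total = (25.4 - j241.7) / (592 - j46.13) = 0.07427 - j0.4024 A.
Step 6 — Convert to polar: |I| = 0.4092 A, ∠I = -79.5°.

I = 0.4092∠-79.5° A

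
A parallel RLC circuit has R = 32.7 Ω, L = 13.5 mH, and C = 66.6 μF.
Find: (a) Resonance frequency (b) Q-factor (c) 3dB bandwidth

Step 1 — Resonance: ω₀ = 1/√(LC) = 1/√(0.0135·6.66e-05) = 1055 rad/s.
Step 2 — f₀ = ω₀/(2π) = 167.8 Hz.
Step 3 — Parallel Q: Q = R/(ω₀L) = 32.7/(1055·0.0135) = 2.297.
Step 4 — Bandwidth: Δω = ω₀/Q = 459.2 rad/s; BW = Δω/(2π) = 73.08 Hz.

(a) f₀ = 167.8 Hz  (b) Q = 2.297  (c) BW = 73.08 Hz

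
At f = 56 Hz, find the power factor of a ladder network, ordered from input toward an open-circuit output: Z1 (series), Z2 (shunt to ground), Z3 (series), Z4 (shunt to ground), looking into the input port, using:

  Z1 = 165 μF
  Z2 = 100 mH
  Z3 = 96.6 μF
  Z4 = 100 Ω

Step 1 — Angular frequency: ω = 2π·f = 2π·56 = 351.9 rad/s.
Step 2 — Component impedances:
  Z1: Z = 1/(jωC) = -j/(ω·C) = 0 - j17.22 Ω
  Z2: Z = jωL = j·351.9·0.1 = 0 + j35.19 Ω
  Z3: Z = 1/(jωC) = -j/(ω·C) = 0 - j29.42 Ω
  Z4: Z = R = 100 Ω
Step 3 — Ladder network (open output): work backward from the far end, alternating series and parallel combinations. Z_in = 12.34 + j17.25 Ω = 21.21∠54.4° Ω.
Step 4 — Power factor: PF = cos(φ) = Re(Z)/|Z| = 12.34/21.21 = 0.5818.
Step 5 — Type: Im(Z) = 17.25 ⇒ lagging (phase φ = 54.4°).

PF = 0.5818 (lagging, φ = 54.4°)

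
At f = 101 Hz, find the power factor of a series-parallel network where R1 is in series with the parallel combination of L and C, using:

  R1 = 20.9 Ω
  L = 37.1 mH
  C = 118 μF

Step 1 — Angular frequency: ω = 2π·f = 2π·101 = 634.6 rad/s.
Step 2 — Component impedances:
  R1: Z = R = 20.9 Ω
  L: Z = jωL = j·634.6·0.0371 = 0 + j23.54 Ω
  C: Z = 1/(jωC) = -j/(ω·C) = 0 - j13.35 Ω
Step 3 — Parallel branch: L || C = 1/(1/L + 1/C) = 0 - j30.86 Ω.
Step 4 — Series with R1: Z_total = R1 + (L || C) = 20.9 - j30.86 Ω = 37.27∠-55.9° Ω.
Step 5 — Power factor: PF = cos(φ) = Re(Z)/|Z| = 20.9/37.27 = 0.5608.
Step 6 — Type: Im(Z) = -30.86 ⇒ leading (phase φ = -55.9°).

PF = 0.5608 (leading, φ = -55.9°)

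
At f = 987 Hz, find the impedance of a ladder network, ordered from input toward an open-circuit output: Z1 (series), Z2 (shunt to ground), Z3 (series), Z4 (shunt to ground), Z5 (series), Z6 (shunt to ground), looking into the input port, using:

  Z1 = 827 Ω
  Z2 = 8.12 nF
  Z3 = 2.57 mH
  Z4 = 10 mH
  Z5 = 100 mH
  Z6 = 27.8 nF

Step 1 — Angular frequency: ω = 2π·f = 2π·987 = 6202 rad/s.
Step 2 — Component impedances:
  Z1: Z = R = 827 Ω
  Z2: Z = 1/(jωC) = -j/(ω·C) = 0 - j1.986e+04 Ω
  Z3: Z = jωL = j·6202·0.00257 = 0 + j15.94 Ω
  Z4: Z = jωL = j·6202·0.01 = 0 + j62.02 Ω
  Z5: Z = jωL = j·6202·0.1 = 0 + j620.2 Ω
  Z6: Z = 1/(jωC) = -j/(ω·C) = 0 - j5800 Ω
Step 3 — Ladder network (open output): work backward from the far end, alternating series and parallel combinations. Z_in = 827 + j79.02 Ω = 830.8∠5.5° Ω.

Z = 827 + j79.02 Ω = 830.8∠5.5° Ω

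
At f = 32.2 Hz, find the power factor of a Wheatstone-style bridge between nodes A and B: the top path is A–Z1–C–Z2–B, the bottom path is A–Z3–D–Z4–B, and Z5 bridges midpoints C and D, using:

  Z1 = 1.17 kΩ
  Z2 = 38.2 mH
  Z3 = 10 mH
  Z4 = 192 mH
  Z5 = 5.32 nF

Step 1 — Angular frequency: ω = 2π·f = 2π·32.2 = 202.3 rad/s.
Step 2 — Component impedances:
  Z1: Z = R = 1170 Ω
  Z2: Z = jωL = j·202.3·0.0382 = 0 + j7.729 Ω
  Z3: Z = jωL = j·202.3·0.01 = 0 + j2.023 Ω
  Z4: Z = jωL = j·202.3·0.192 = 0 + j38.85 Ω
  Z5: Z = 1/(jωC) = -j/(ω·C) = 0 - j9.291e+05 Ω
Step 3 — Bridge requires nodal analysis (the Z5 bridge couples midpoints C and D, so the two paths cannot be reduced to a simple series/parallel combination). Setting node B to ground and injecting 1 A at node A, the 3-node admittance system at A, C, D solves to V_A = Z_AB = 1.425 + j40.81 Ω = 40.84∠88.0° Ω.
Step 4 — Power factor: PF = cos(φ) = Re(Z)/|Z| = 1.4252/40.836 = 0.0349.
Step 5 — Type: Im(Z) = 40.81 ⇒ lagging (phase φ = 88.0°).

PF = 0.0349 (lagging, φ = 88.0°)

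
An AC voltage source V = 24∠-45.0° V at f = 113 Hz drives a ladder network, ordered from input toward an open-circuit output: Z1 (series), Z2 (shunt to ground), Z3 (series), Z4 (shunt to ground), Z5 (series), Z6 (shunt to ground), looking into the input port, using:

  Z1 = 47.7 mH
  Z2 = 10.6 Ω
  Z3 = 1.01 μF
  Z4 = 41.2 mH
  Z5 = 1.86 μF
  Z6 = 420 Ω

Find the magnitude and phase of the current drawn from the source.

Step 1 — Angular frequency: ω = 2π·f = 2π·113 = 710 rad/s.
Step 2 — Component impedances:
  Z1: Z = jωL = j·710·0.0477 = 0 + j33.87 Ω
  Z2: Z = R = 10.6 Ω
  Z3: Z = 1/(jωC) = -j/(ω·C) = 0 - j1395 Ω
  Z4: Z = jωL = j·710·0.0412 = 0 + j29.25 Ω
  Z5: Z = 1/(jωC) = -j/(ω·C) = 0 - j757.2 Ω
  Z6: Z = R = 420 Ω
Step 3 — Ladder network (open output): work backward from the far end, alternating series and parallel combinations. Z_in = 10.6 + j33.78 Ω = 35.41∠72.6° Ω.
Step 4 — Source phasor: V = 24∠-45.0° V = 16.97 - j16.97 V.
Step 5 — Ohm's law: I = V / Z_total = (16.97 - j16.97) / (10.6 + j33.78) = -0.3138 - j0.6008 A.
Step 6 — Convert to polar: |I| = 0.6778 A, ∠I = -117.6°.

I = 0.6778∠-117.6° A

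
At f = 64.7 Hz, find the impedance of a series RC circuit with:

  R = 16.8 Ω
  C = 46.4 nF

Step 1 — Angular frequency: ω = 2π·f = 2π·64.7 = 406.5 rad/s.
Step 2 — Component impedances:
  R: Z = R = 16.8 Ω
  C: Z = 1/(jωC) = -j/(ω·C) = 0 - j5.301e+04 Ω
Step 3 — Series combination: Z_total = R + C = 16.8 - j5.301e+04 Ω = 5.301e+04∠-90.0° Ω.

Z = 16.8 - j5.301e+04 Ω = 5.301e+04∠-90.0° Ω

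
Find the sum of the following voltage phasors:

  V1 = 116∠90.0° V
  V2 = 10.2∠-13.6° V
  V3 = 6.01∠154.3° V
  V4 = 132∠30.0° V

Step 1 — Convert each phasor to rectangular form:
  V1 = 116·(cos(90.0°) + j·sin(90.0°)) = 0 + j116 V
  V2 = 10.2·(cos(-13.6°) + j·sin(-13.6°)) = 9.914 - j2.398 V
  V3 = 6.01·(cos(154.3°) + j·sin(154.3°)) = -5.415 + j2.606 V
  V4 = 132·(cos(30.0°) + j·sin(30.0°)) = 114.3 + j66 V
Step 2 — Sum components: V_total = 118.8 + j182.2 V.
Step 3 — Convert to polar: |V_total| = 217.5 V, ∠V_total = 56.9°.

V_total = 217.5∠56.9° V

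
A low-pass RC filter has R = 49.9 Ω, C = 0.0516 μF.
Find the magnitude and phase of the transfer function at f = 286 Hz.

Step 1 — Angular frequency: ω = 2π·286 = 1797 rad/s.
Step 2 — Transfer function: H(jω) = 1/(1 + jωRC).
Step 3 — Denominator: 1 + jωRC = 1 + j·1797·49.9·5.16e-08 = 1 + j0.004627.
Step 4 — H = 1 - j0.004627.
Step 5 — Magnitude: |H| = 1 (-0.0 dB); phase: φ = -0.3°.

|H| = 1 (-0.0 dB), φ = -0.3°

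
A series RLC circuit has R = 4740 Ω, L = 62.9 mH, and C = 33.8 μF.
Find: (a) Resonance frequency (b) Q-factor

Step 1 — Resonance condition Im(Z)=0 gives ω₀ = 1/√(LC).
Step 2 — ω₀ = 1/√(0.0629·3.38e-05) = 685.8 rad/s.
Step 3 — f₀ = ω₀/(2π) = 109.2 Hz.
Step 4 — Series Q: Q = ω₀L/R = 685.8·0.0629/4740 = 0.009101.

(a) f₀ = 109.2 Hz  (b) Q = 0.009101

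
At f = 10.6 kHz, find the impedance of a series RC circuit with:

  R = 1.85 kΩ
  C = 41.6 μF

Step 1 — Angular frequency: ω = 2π·f = 2π·1.06e+04 = 6.66e+04 rad/s.
Step 2 — Component impedances:
  R: Z = R = 1850 Ω
  C: Z = 1/(jωC) = -j/(ω·C) = 0 - j0.3609 Ω
Step 3 — Series combination: Z_total = R + C = 1850 - j0.3609 Ω = 1850∠-0.0° Ω.

Z = 1850 - j0.3609 Ω = 1850∠-0.0° Ω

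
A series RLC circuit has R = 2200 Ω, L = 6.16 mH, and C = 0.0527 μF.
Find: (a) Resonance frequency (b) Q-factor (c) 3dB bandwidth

Step 1 — Resonance: ω₀ = 1/√(LC) = 1/√(0.00616·5.27e-08) = 5.55e+04 rad/s.
Step 2 — f₀ = ω₀/(2π) = 8833 Hz.
Step 3 — Series Q: Q = ω₀L/R = 5.55e+04·0.00616/2200 = 0.1554.
Step 4 — Bandwidth: Δω = ω₀/Q = 3.571e+05 rad/s; BW = Δω/(2π) = 5.684e+04 Hz.

(a) f₀ = 8833 Hz  (b) Q = 0.1554  (c) BW = 5.684e+04 Hz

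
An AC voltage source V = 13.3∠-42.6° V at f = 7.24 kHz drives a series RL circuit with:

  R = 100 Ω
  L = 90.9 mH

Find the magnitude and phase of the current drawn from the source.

Step 1 — Angular frequency: ω = 2π·f = 2π·7240 = 4.549e+04 rad/s.
Step 2 — Component impedances:
  R: Z = R = 100 Ω
  L: Z = jωL = j·4.549e+04·0.0909 = 0 + j4135 Ω
Step 3 — Series combination: Z_total = R + L = 100 + j4135 Ω = 4136∠88.6° Ω.
Step 4 — Source phasor: V = 13.3∠-42.6° V = 9.79 - j9.002 V.
Step 5 — Ohm's law: I = V / Z_total = (9.79 - j9.002) / (100 + j4135) = -0.002119 - j0.002419 A.
Step 6 — Convert to polar: |I| = 0.003215 A, ∠I = -131.2°.

I = 0.003215∠-131.2° A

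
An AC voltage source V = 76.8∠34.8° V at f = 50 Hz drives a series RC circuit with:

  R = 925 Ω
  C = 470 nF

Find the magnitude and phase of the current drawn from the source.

Step 1 — Angular frequency: ω = 2π·f = 2π·50 = 314.2 rad/s.
Step 2 — Component impedances:
  R: Z = R = 925 Ω
  C: Z = 1/(jωC) = -j/(ω·C) = 0 - j6773 Ω
Step 3 — Series combination: Z_total = R + C = 925 - j6773 Ω = 6835∠-82.2° Ω.
Step 4 — Source phasor: V = 76.8∠34.8° V = 63.06 + j43.83 V.
Step 5 — Ohm's law: I = V / Z_total = (63.06 + j43.83) / (925 - j6773) = -0.005105 + j0.01001 A.
Step 6 — Convert to polar: |I| = 0.01124 A, ∠I = 117.0°.

I = 0.01124∠117.0° A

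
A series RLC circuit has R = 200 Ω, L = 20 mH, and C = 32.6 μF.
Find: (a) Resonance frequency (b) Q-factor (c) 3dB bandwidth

Step 1 — Resonance condition Im(Z)=0 gives ω₀ = 1/√(LC).
Step 2 — ω₀ = 1/√(0.02·3.26e-05) = 1238 rad/s.
Step 3 — f₀ = ω₀/(2π) = 197.1 Hz.
Step 4 — Series Q: Q = ω₀L/R = 1238·0.02/200 = 0.1238.
Step 5 — 3dB bandwidth: Δω = ω₀/Q = 1e+04 rad/s; BW = Δω/(2π) = 1592 Hz.

(a) f₀ = 197.1 Hz  (b) Q = 0.1238  (c) BW = 1592 Hz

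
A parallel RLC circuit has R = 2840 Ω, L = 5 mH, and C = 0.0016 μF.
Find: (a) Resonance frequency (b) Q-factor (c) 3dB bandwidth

Step 1 — Resonance: ω₀ = 1/√(LC) = 1/√(0.005·1.6e-09) = 3.536e+05 rad/s.
Step 2 — f₀ = ω₀/(2π) = 5.627e+04 Hz.
Step 3 — Parallel Q: Q = R/(ω₀L) = 2840/(3.536e+05·0.005) = 1.607.
Step 4 — Bandwidth: Δω = ω₀/Q = 2.201e+05 rad/s; BW = Δω/(2π) = 3.503e+04 Hz.

(a) f₀ = 5.627e+04 Hz  (b) Q = 1.607  (c) BW = 3.503e+04 Hz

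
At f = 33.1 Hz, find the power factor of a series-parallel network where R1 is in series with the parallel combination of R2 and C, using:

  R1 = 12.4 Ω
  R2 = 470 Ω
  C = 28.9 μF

Step 1 — Angular frequency: ω = 2π·f = 2π·33.1 = 208 rad/s.
Step 2 — Component impedances:
  R1: Z = R = 12.4 Ω
  R2: Z = R = 470 Ω
  C: Z = 1/(jωC) = -j/(ω·C) = 0 - j166.4 Ω
Step 3 — Parallel branch: R2 || C = 1/(1/R2 + 1/C) = 52.34 - j147.8 Ω.
Step 4 — Series with R1: Z_total = R1 + (R2 || C) = 64.74 - j147.8 Ω = 161.4∠-66.4° Ω.
Step 5 — Power factor: PF = cos(φ) = Re(Z)/|Z| = 64.74/161.4 = 0.4011.
Step 6 — Type: Im(Z) = -147.8 ⇒ leading (phase φ = -66.4°).

PF = 0.4011 (leading, φ = -66.4°)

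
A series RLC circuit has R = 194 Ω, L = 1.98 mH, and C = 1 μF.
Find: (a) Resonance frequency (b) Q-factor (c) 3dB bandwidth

Step 1 — Resonance: ω₀ = 1/√(LC) = 1/√(0.00198·1e-06) = 2.247e+04 rad/s.
Step 2 — f₀ = ω₀/(2π) = 3577 Hz.
Step 3 — Series Q: Q = ω₀L/R = 2.247e+04·0.00198/194 = 0.2294.
Step 4 — Bandwidth: Δω = ω₀/Q = 9.798e+04 rad/s; BW = Δω/(2π) = 1.559e+04 Hz.

(a) f₀ = 3577 Hz  (b) Q = 0.2294  (c) BW = 1.559e+04 Hz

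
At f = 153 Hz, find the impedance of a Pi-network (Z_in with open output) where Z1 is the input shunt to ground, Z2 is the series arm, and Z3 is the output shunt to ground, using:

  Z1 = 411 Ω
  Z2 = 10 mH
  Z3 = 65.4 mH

Step 1 — Angular frequency: ω = 2π·f = 2π·153 = 961.3 rad/s.
Step 2 — Component impedances:
  Z1: Z = R = 411 Ω
  Z2: Z = jωL = j·961.3·0.01 = 0 + j9.613 Ω
  Z3: Z = jωL = j·961.3·0.0654 = 0 + j62.87 Ω
Step 3 — With open output, the series arm Z2 and the output shunt Z3 appear in series to ground: Z2 + Z3 = 0 + j72.48 Ω.
Step 4 — Parallel with input shunt Z1: Z_in = Z1 || (Z2 + Z3) = 12.4 + j70.3 Ω = 71.38∠80.0° Ω.

Z = 12.4 + j70.3 Ω = 71.38∠80.0° Ω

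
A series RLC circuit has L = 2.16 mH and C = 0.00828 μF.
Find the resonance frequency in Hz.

Step 1 — Resonance condition Im(Z)=0 gives ω₀ = 1/√(LC).
Step 2 — ω₀ = 1/√(0.00216·8.28e-09) = 2.365e+05 rad/s.
Step 3 — f₀ = ω₀/(2π) = 3.763e+04 Hz.

f₀ = 3.763e+04 Hz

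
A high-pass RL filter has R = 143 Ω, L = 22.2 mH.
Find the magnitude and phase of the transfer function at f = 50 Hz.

Step 1 — Angular frequency: ω = 2π·50 = 314.2 rad/s.
Step 2 — Transfer function: H(jω) = jωL/(R + jωL).
Step 3 — Numerator jωL = j·6.974; denominator R + jωL = 143 + j6.974.
Step 4 — H = 0.002373 + j0.04866.
Step 5 — Magnitude: |H| = 0.04871 (-26.2 dB); phase: φ = 87.2°.

|H| = 0.04871 (-26.2 dB), φ = 87.2°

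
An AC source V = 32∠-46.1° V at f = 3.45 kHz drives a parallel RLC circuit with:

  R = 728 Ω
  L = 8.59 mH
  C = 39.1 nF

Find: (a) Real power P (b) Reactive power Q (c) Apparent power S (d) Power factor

Step 1 — Angular frequency: ω = 2π·f = 2π·3450 = 2.168e+04 rad/s.
Step 2 — Component impedances:
  R: Z = R = 728 Ω
  L: Z = jωL = j·2.168e+04·0.00859 = 0 + j186.2 Ω
  C: Z = 1/(jωC) = -j/(ω·C) = 0 - j1180 Ω
Step 3 — Parallel combination: 1/Z_total = 1/R + 1/L + 1/C; Z_total = 61.48 + j202.4 Ω = 211.6∠73.1° Ω.
Step 4 — Source phasor: V = 32∠-46.1° V = 22.19 - j23.06 V.
Step 5 — Current: I = V / Z = -0.07381 - j0.132 A = 0.1513∠-119.2° A.
Step 6 — Complex power: S = V·I* = 1.407 + j4.631 VA.
Step 7 — Real power: P = Re(S) = 1.407 W.
Step 8 — Reactive power: Q = Im(S) = 4.631 VAR.
Step 9 — Apparent power: |S| = 4.84 VA.
Step 10 — Power factor: PF = P/|S| = 0.2906 (lagging).

(a) P = 1.407 W  (b) Q = 4.631 VAR  (c) S = 4.84 VA  (d) PF = 0.2906 (lagging)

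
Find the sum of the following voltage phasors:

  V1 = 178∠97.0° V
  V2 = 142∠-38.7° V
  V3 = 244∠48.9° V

Step 1 — Convert each phasor to rectangular form:
  V1 = 178·(cos(97.0°) + j·sin(97.0°)) = -21.69 + j176.7 V
  V2 = 142·(cos(-38.7°) + j·sin(-38.7°)) = 110.8 - j88.78 V
  V3 = 244·(cos(48.9°) + j·sin(48.9°)) = 160.4 + j183.9 V
Step 2 — Sum components: V_total = 249.5 + j271.8 V.
Step 3 — Convert to polar: |V_total| = 368.9 V, ∠V_total = 47.4°.

V_total = 368.9∠47.4° V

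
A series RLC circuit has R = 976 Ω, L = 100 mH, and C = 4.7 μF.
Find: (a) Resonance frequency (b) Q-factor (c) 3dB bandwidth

Step 1 — Resonance: ω₀ = 1/√(LC) = 1/√(0.1·4.7e-06) = 1459 rad/s.
Step 2 — f₀ = ω₀/(2π) = 232.2 Hz.
Step 3 — Series Q: Q = ω₀L/R = 1459·0.1/976 = 0.1495.
Step 4 — Bandwidth: Δω = ω₀/Q = 9760 rad/s; BW = Δω/(2π) = 1553 Hz.

(a) f₀ = 232.2 Hz  (b) Q = 0.1495  (c) BW = 1553 Hz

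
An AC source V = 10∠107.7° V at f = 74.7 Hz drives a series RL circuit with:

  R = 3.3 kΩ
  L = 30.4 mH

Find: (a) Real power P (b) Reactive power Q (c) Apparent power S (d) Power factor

Step 1 — Angular frequency: ω = 2π·f = 2π·74.7 = 469.4 rad/s.
Step 2 — Component impedances:
  R: Z = R = 3300 Ω
  L: Z = jωL = j·469.4·0.0304 = 0 + j14.27 Ω
Step 3 — Series combination: Z_total = R + L = 3300 + j14.27 Ω = 3300∠0.2° Ω.
Step 4 — Source phasor: V = 10∠107.7° V = -3.04 + j9.527 V.
Step 5 — Current: I = V / Z = -0.0009088 + j0.002891 A = 0.00303∠107.5° A.
Step 6 — Complex power: S = V·I* = 0.0303 + j0.000131 VA.
Step 7 — Real power: P = Re(S) = 0.0303 W.
Step 8 — Reactive power: Q = Im(S) = 0.000131 VAR.
Step 9 — Apparent power: |S| = 0.0303 VA.
Step 10 — Power factor: PF = P/|S| = 1 (lagging).

(a) P = 0.0303 W  (b) Q = 0.000131 VAR  (c) S = 0.0303 VA  (d) PF = 1 (lagging)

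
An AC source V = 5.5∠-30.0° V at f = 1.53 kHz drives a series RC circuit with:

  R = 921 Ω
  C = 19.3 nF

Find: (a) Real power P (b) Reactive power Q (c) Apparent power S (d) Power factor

Step 1 — Angular frequency: ω = 2π·f = 2π·1530 = 9613 rad/s.
Step 2 — Component impedances:
  R: Z = R = 921 Ω
  C: Z = 1/(jωC) = -j/(ω·C) = 0 - j5390 Ω
Step 3 — Series combination: Z_total = R + C = 921 - j5390 Ω = 5468∠-80.3° Ω.
Step 4 — Source phasor: V = 5.5∠-30.0° V = 4.763 - j2.75 V.
Step 5 — Current: I = V / Z = 0.0006425 + j0.0007739 A = 0.001006∠50.3° A.
Step 6 — Complex power: S = V·I* = 0.0009318 - j0.005453 VA.
Step 7 — Real power: P = Re(S) = 0.0009318 W.
Step 8 — Reactive power: Q = Im(S) = -0.005453 VAR.
Step 9 — Apparent power: |S| = 0.005532 VA.
Step 10 — Power factor: PF = P/|S| = 0.1684 (leading).

(a) P = 0.0009318 W  (b) Q = -0.005453 VAR  (c) S = 0.005532 VA  (d) PF = 0.1684 (leading)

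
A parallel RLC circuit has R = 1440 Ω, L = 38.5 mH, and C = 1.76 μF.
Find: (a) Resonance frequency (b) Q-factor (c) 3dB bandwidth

Step 1 — Resonance: ω₀ = 1/√(LC) = 1/√(0.0385·1.76e-06) = 3842 rad/s.
Step 2 — f₀ = ω₀/(2π) = 611.4 Hz.
Step 3 — Parallel Q: Q = R/(ω₀L) = 1440/(3842·0.0385) = 9.736.
Step 4 — Bandwidth: Δω = ω₀/Q = 394.6 rad/s; BW = Δω/(2π) = 62.8 Hz.

(a) f₀ = 611.4 Hz  (b) Q = 9.736  (c) BW = 62.8 Hz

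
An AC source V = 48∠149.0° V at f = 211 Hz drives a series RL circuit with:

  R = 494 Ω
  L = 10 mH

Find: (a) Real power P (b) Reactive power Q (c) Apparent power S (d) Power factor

Step 1 — Angular frequency: ω = 2π·f = 2π·211 = 1326 rad/s.
Step 2 — Component impedances:
  R: Z = R = 494 Ω
  L: Z = jωL = j·1326·0.01 = 0 + j13.26 Ω
Step 3 — Series combination: Z_total = R + L = 494 + j13.26 Ω = 494.2∠1.5° Ω.
Step 4 — Source phasor: V = 48∠149.0° V = -41.14 + j24.72 V.
Step 5 — Current: I = V / Z = -0.08189 + j0.05224 A = 0.09713∠147.5° A.
Step 6 — Complex power: S = V·I* = 4.661 + j0.1251 VA.
Step 7 — Real power: P = Re(S) = 4.661 W.
Step 8 — Reactive power: Q = Im(S) = 0.1251 VAR.
Step 9 — Apparent power: |S| = 4.662 VA.
Step 10 — Power factor: PF = P/|S| = 0.9996 (lagging).

(a) P = 4.661 W  (b) Q = 0.1251 VAR  (c) S = 4.662 VA  (d) PF = 0.9996 (lagging)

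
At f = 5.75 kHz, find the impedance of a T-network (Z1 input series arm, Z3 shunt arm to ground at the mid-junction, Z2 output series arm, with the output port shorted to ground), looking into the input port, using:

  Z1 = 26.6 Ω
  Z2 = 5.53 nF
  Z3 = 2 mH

Step 1 — Angular frequency: ω = 2π·f = 2π·5750 = 3.613e+04 rad/s.
Step 2 — Component impedances:
  Z1: Z = R = 26.6 Ω
  Z2: Z = 1/(jωC) = -j/(ω·C) = 0 - j5005 Ω
  Z3: Z = jωL = j·3.613e+04·0.002 = 0 + j72.26 Ω
Step 3 — With the output port shorted to ground, the output series arm Z2 runs from the junction to ground; the shunt arm Z3 also runs from the junction to ground. They appear in parallel: Z3 || Z2 = 0 + j73.32 Ω.
Step 4 — Series with input arm Z1: Z_in = Z1 + (Z3 || Z2) = 26.6 + j73.32 Ω = 77.99∠70.1° Ω.

Z = 26.6 + j73.32 Ω = 77.99∠70.1° Ω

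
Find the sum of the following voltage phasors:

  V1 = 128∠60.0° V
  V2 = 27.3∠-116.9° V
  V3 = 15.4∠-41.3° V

Step 1 — Convert each phasor to rectangular form:
  V1 = 128·(cos(60.0°) + j·sin(60.0°)) = 64 + j110.9 V
  V2 = 27.3·(cos(-116.9°) + j·sin(-116.9°)) = -12.35 - j24.35 V
  V3 = 15.4·(cos(-41.3°) + j·sin(-41.3°)) = 11.57 - j10.16 V
Step 2 — Sum components: V_total = 63.22 + j76.34 V.
Step 3 — Convert to polar: |V_total| = 99.12 V, ∠V_total = 50.4°.

V_total = 99.12∠50.4° V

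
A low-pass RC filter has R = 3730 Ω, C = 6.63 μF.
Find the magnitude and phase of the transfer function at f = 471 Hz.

Step 1 — Angular frequency: ω = 2π·471 = 2959 rad/s.
Step 2 — Transfer function: H(jω) = 1/(1 + jωRC).
Step 3 — Denominator: 1 + jωRC = 1 + j·2959·3730·6.63e-06 = 1 + j73.19.
Step 4 — H = 0.0001867 - j0.01366.
Step 5 — Magnitude: |H| = 0.01366 (-37.3 dB); phase: φ = -89.2°.

|H| = 0.01366 (-37.3 dB), φ = -89.2°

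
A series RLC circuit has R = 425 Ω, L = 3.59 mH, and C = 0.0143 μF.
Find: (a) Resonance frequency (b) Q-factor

Step 1 — Resonance condition Im(Z)=0 gives ω₀ = 1/√(LC).
Step 2 — ω₀ = 1/√(0.00359·1.43e-08) = 1.396e+05 rad/s.
Step 3 — f₀ = ω₀/(2π) = 2.221e+04 Hz.
Step 4 — Series Q: Q = ω₀L/R = 1.396e+05·0.00359/425 = 1.179.

(a) f₀ = 2.221e+04 Hz  (b) Q = 1.179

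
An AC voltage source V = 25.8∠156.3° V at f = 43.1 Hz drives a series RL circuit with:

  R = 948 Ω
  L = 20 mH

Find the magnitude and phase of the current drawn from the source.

Step 1 — Angular frequency: ω = 2π·f = 2π·43.1 = 270.8 rad/s.
Step 2 — Component impedances:
  R: Z = R = 948 Ω
  L: Z = jωL = j·270.8·0.02 = 0 + j5.416 Ω
Step 3 — Series combination: Z_total = R + L = 948 + j5.416 Ω = 948∠0.3° Ω.
Step 4 — Source phasor: V = 25.8∠156.3° V = -23.62 + j10.37 V.
Step 5 — Ohm's law: I = V / Z_total = (-23.62 + j10.37) / (948 + j5.416) = -0.02486 + j0.01108 A.
Step 6 — Convert to polar: |I| = 0.02721 A, ∠I = 156.0°.

I = 0.02721∠156.0° A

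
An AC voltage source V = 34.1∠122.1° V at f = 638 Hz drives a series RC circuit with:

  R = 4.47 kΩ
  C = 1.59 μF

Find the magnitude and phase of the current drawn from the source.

Step 1 — Angular frequency: ω = 2π·f = 2π·638 = 4009 rad/s.
Step 2 — Component impedances:
  R: Z = R = 4470 Ω
  C: Z = 1/(jωC) = -j/(ω·C) = 0 - j156.9 Ω
Step 3 — Series combination: Z_total = R + C = 4470 - j156.9 Ω = 4473∠-2.0° Ω.
Step 4 — Source phasor: V = 34.1∠122.1° V = -18.12 + j28.89 V.
Step 5 — Ohm's law: I = V / Z_total = (-18.12 + j28.89) / (4470 - j156.9) = -0.004275 + j0.006312 A.
Step 6 — Convert to polar: |I| = 0.007624 A, ∠I = 124.1°.

I = 0.007624∠124.1° A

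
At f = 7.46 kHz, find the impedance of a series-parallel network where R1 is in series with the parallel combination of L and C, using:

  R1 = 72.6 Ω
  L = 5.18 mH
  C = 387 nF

Step 1 — Angular frequency: ω = 2π·f = 2π·7460 = 4.687e+04 rad/s.
Step 2 — Component impedances:
  R1: Z = R = 72.6 Ω
  L: Z = jωL = j·4.687e+04·0.00518 = 0 + j242.8 Ω
  C: Z = 1/(jωC) = -j/(ω·C) = 0 - j55.13 Ω
Step 3 — Parallel branch: L || C = 1/(1/L + 1/C) = 0 - j71.32 Ω.
Step 4 — Series with R1: Z_total = R1 + (L || C) = 72.6 - j71.32 Ω = 101.8∠-44.5° Ω.

Z = 72.6 - j71.32 Ω = 101.8∠-44.5° Ω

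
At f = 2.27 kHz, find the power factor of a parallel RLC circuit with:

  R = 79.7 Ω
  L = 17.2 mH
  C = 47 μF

Step 1 — Angular frequency: ω = 2π·f = 2π·2270 = 1.426e+04 rad/s.
Step 2 — Component impedances:
  R: Z = R = 79.7 Ω
  L: Z = jωL = j·1.426e+04·0.0172 = 0 + j245.3 Ω
  C: Z = 1/(jωC) = -j/(ω·C) = 0 - j1.492 Ω
Step 3 — Parallel combination: 1/Z_total = 1/R + 1/L + 1/C; Z_total = 0.02825 - j1.5 Ω = 1.501∠-88.9° Ω.
Step 4 — Power factor: PF = cos(φ) = Re(Z)/|Z| = 0.028254/1.5006 = 0.01883.
Step 5 — Type: Im(Z) = -1.5 ⇒ leading (phase φ = -88.9°).

PF = 0.01883 (leading, φ = -88.9°)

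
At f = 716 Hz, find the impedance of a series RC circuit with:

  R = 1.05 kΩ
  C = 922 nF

Step 1 — Angular frequency: ω = 2π·f = 2π·716 = 4499 rad/s.
Step 2 — Component impedances:
  R: Z = R = 1050 Ω
  C: Z = 1/(jωC) = -j/(ω·C) = 0 - j241.1 Ω
Step 3 — Series combination: Z_total = R + C = 1050 - j241.1 Ω = 1077∠-12.9° Ω.

Z = 1050 - j241.1 Ω = 1077∠-12.9° Ω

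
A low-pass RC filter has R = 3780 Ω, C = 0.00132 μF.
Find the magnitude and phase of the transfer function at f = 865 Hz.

Step 1 — Angular frequency: ω = 2π·865 = 5435 rad/s.
Step 2 — Transfer function: H(jω) = 1/(1 + jωRC).
Step 3 — Denominator: 1 + jωRC = 1 + j·5435·3780·1.32e-09 = 1 + j0.02712.
Step 4 — H = 0.9993 - j0.0271.
Step 5 — Magnitude: |H| = 0.9996 (-0.0 dB); phase: φ = -1.6°.

|H| = 0.9996 (-0.0 dB), φ = -1.6°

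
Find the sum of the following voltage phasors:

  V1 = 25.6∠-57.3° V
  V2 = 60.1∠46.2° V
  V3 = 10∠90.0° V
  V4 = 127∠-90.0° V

Step 1 — Convert each phasor to rectangular form:
  V1 = 25.6·(cos(-57.3°) + j·sin(-57.3°)) = 13.83 - j21.54 V
  V2 = 60.1·(cos(46.2°) + j·sin(46.2°)) = 41.6 + j43.38 V
  V3 = 10·(cos(90.0°) + j·sin(90.0°)) = 0 + j10 V
  V4 = 127·(cos(-90.0°) + j·sin(-90.0°)) = 0 - j127 V
Step 2 — Sum components: V_total = 55.43 - j95.16 V.
Step 3 — Convert to polar: |V_total| = 110.1 V, ∠V_total = -59.8°.

V_total = 110.1∠-59.8° V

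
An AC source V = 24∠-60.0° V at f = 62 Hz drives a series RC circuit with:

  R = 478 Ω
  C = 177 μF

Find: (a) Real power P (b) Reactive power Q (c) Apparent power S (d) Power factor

Step 1 — Angular frequency: ω = 2π·f = 2π·62 = 389.6 rad/s.
Step 2 — Component impedances:
  R: Z = R = 478 Ω
  C: Z = 1/(jωC) = -j/(ω·C) = 0 - j14.5 Ω
Step 3 — Series combination: Z_total = R + C = 478 - j14.5 Ω = 478.2∠-1.7° Ω.
Step 4 — Source phasor: V = 24∠-60.0° V = 12 - j20.78 V.
Step 5 — Current: I = V / Z = 0.0264 - j0.04268 A = 0.05019∠-58.3° A.
Step 6 — Complex power: S = V·I* = 1.204 - j0.03653 VA.
Step 7 — Real power: P = Re(S) = 1.204 W.
Step 8 — Reactive power: Q = Im(S) = -0.03653 VAR.
Step 9 — Apparent power: |S| = 1.204 VA.
Step 10 — Power factor: PF = P/|S| = 0.9995 (leading).

(a) P = 1.204 W  (b) Q = -0.03653 VAR  (c) S = 1.204 VA  (d) PF = 0.9995 (leading)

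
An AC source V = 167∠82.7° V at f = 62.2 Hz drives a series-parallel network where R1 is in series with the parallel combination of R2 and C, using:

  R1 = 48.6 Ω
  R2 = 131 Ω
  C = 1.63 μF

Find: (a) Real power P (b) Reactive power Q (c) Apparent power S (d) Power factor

Step 1 — Angular frequency: ω = 2π·f = 2π·62.2 = 390.8 rad/s.
Step 2 — Component impedances:
  R1: Z = R = 48.6 Ω
  R2: Z = R = 131 Ω
  C: Z = 1/(jωC) = -j/(ω·C) = 0 - j1570 Ω
Step 3 — Parallel branch: R2 || C = 1/(1/R2 + 1/C) = 130.1 - j10.86 Ω.
Step 4 — Series with R1: Z_total = R1 + (R2 || C) = 178.7 - j10.86 Ω = 179∠-3.5° Ω.
Step 5 — Source phasor: V = 167∠82.7° V = 21.22 + j165.6 V.
Step 6 — Current: I = V / Z = 0.0622 + j0.9308 A = 0.9328∠86.2° A.
Step 7 — Complex power: S = V·I* = 155.5 - j9.447 VA.
Step 8 — Real power: P = Re(S) = 155.5 W.
Step 9 — Reactive power: Q = Im(S) = -9.447 VAR.
Step 10 — Apparent power: |S| = 155.8 VA.
Step 11 — Power factor: PF = P/|S| = 0.9982 (leading).

(a) P = 155.5 W  (b) Q = -9.447 VAR  (c) S = 155.8 VA  (d) PF = 0.9982 (leading)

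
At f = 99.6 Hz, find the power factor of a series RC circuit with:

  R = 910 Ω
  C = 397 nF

Step 1 — Angular frequency: ω = 2π·f = 2π·99.6 = 625.8 rad/s.
Step 2 — Component impedances:
  R: Z = R = 910 Ω
  C: Z = 1/(jωC) = -j/(ω·C) = 0 - j4025 Ω
Step 3 — Series combination: Z_total = R + C = 910 - j4025 Ω = 4127∠-77.3° Ω.
Step 4 — Power factor: PF = cos(φ) = Re(Z)/|Z| = 910/4127 = 0.2205.
Step 5 — Type: Im(Z) = -4025 ⇒ leading (phase φ = -77.3°).

PF = 0.2205 (leading, φ = -77.3°)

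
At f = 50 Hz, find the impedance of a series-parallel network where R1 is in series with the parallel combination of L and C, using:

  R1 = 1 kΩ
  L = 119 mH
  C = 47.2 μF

Step 1 — Angular frequency: ω = 2π·f = 2π·50 = 314.2 rad/s.
Step 2 — Component impedances:
  R1: Z = R = 1000 Ω
  L: Z = jωL = j·314.2·0.119 = 0 + j37.38 Ω
  C: Z = 1/(jωC) = -j/(ω·C) = 0 - j67.44 Ω
Step 3 — Parallel branch: L || C = 1/(1/L + 1/C) = 0 + j83.89 Ω.
Step 4 — Series with R1: Z_total = R1 + (L || C) = 1000 + j83.89 Ω = 1004∠4.8° Ω.

Z = 1000 + j83.89 Ω = 1004∠4.8° Ω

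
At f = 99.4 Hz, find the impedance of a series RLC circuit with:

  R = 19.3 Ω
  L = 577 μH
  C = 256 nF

Step 1 — Angular frequency: ω = 2π·f = 2π·99.4 = 624.5 rad/s.
Step 2 — Component impedances:
  R: Z = R = 19.3 Ω
  L: Z = jωL = j·624.5·0.000577 = 0 + j0.3604 Ω
  C: Z = 1/(jωC) = -j/(ω·C) = 0 - j6255 Ω
Step 3 — Series combination: Z_total = R + L + C = 19.3 - j6254 Ω = 6254∠-89.8° Ω.

Z = 19.3 - j6254 Ω = 6254∠-89.8° Ω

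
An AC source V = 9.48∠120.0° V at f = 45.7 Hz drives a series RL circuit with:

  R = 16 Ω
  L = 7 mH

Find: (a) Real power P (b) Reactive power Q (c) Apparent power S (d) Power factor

Step 1 — Angular frequency: ω = 2π·f = 2π·45.7 = 287.1 rad/s.
Step 2 — Component impedances:
  R: Z = R = 16 Ω
  L: Z = jωL = j·287.1·0.007 = 0 + j2.01 Ω
Step 3 — Series combination: Z_total = R + L = 16 + j2.01 Ω = 16.13∠7.2° Ω.
Step 4 — Source phasor: V = 9.48∠120.0° V = -4.74 + j8.21 V.
Step 5 — Current: I = V / Z = -0.2282 + j0.5418 A = 0.5879∠112.8° A.
Step 6 — Complex power: S = V·I* = 5.53 + j0.6947 VA.
Step 7 — Real power: P = Re(S) = 5.53 W.
Step 8 — Reactive power: Q = Im(S) = 0.6947 VAR.
Step 9 — Apparent power: |S| = 5.573 VA.
Step 10 — Power factor: PF = P/|S| = 0.9922 (lagging).

(a) P = 5.53 W  (b) Q = 0.6947 VAR  (c) S = 5.573 VA  (d) PF = 0.9922 (lagging)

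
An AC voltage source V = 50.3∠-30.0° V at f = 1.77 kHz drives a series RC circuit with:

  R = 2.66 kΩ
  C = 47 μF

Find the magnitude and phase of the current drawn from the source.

Step 1 — Angular frequency: ω = 2π·f = 2π·1770 = 1.112e+04 rad/s.
Step 2 — Component impedances:
  R: Z = R = 2660 Ω
  C: Z = 1/(jωC) = -j/(ω·C) = 0 - j1.913 Ω
Step 3 — Series combination: Z_total = R + C = 2660 - j1.913 Ω = 2660∠-0.0° Ω.
Step 4 — Source phasor: V = 50.3∠-30.0° V = 43.56 - j25.15 V.
Step 5 — Ohm's law: I = V / Z_total = (43.56 - j25.15) / (2660 - j1.913) = 0.01638 - j0.009443 A.
Step 6 — Convert to polar: |I| = 0.01891 A, ∠I = -30.0°.

I = 0.01891∠-30.0° A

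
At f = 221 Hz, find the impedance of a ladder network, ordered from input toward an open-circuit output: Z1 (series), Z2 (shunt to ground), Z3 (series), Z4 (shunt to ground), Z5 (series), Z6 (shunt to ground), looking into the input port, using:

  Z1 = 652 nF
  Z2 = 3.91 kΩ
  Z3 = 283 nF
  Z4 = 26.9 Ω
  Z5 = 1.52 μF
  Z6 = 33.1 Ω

Step 1 — Angular frequency: ω = 2π·f = 2π·221 = 1389 rad/s.
Step 2 — Component impedances:
  Z1: Z = 1/(jωC) = -j/(ω·C) = 0 - j1105 Ω
  Z2: Z = R = 3910 Ω
  Z3: Z = 1/(jωC) = -j/(ω·C) = 0 - j2545 Ω
  Z4: Z = R = 26.9 Ω
  Z5: Z = 1/(jωC) = -j/(ω·C) = 0 - j473.8 Ω
  Z6: Z = R = 33.1 Ω
Step 3 — Ladder network (open output): work backward from the far end, alternating series and parallel combinations. Z_in = 1172 - j2875 Ω = 3105∠-67.8° Ω.

Z = 1172 - j2875 Ω = 3105∠-67.8° Ω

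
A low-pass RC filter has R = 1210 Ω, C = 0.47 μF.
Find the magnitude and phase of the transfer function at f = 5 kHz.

Step 1 — Angular frequency: ω = 2π·5000 = 3.142e+04 rad/s.
Step 2 — Transfer function: H(jω) = 1/(1 + jωRC).
Step 3 — Denominator: 1 + jωRC = 1 + j·3.142e+04·1210·4.7e-07 = 1 + j17.87.
Step 4 — H = 0.003123 - j0.0558.
Step 5 — Magnitude: |H| = 0.05588 (-25.1 dB); phase: φ = -86.8°.

|H| = 0.05588 (-25.1 dB), φ = -86.8°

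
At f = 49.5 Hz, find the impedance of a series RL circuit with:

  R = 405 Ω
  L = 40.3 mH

Step 1 — Angular frequency: ω = 2π·f = 2π·49.5 = 311 rad/s.
Step 2 — Component impedances:
  R: Z = R = 405 Ω
  L: Z = jωL = j·311·0.0403 = 0 + j12.53 Ω
Step 3 — Series combination: Z_total = R + L = 405 + j12.53 Ω = 405.2∠1.8° Ω.

Z = 405 + j12.53 Ω = 405.2∠1.8° Ω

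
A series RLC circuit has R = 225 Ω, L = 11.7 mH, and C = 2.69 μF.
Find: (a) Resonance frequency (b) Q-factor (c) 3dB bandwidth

Step 1 — Resonance: ω₀ = 1/√(LC) = 1/√(0.0117·2.69e-06) = 5637 rad/s.
Step 2 — f₀ = ω₀/(2π) = 897.1 Hz.
Step 3 — Series Q: Q = ω₀L/R = 5637·0.0117/225 = 0.2931.
Step 4 — Bandwidth: Δω = ω₀/Q = 1.923e+04 rad/s; BW = Δω/(2π) = 3061 Hz.

(a) f₀ = 897.1 Hz  (b) Q = 0.2931  (c) BW = 3061 Hz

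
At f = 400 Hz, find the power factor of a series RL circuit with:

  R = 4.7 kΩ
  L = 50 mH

Step 1 — Angular frequency: ω = 2π·f = 2π·400 = 2513 rad/s.
Step 2 — Component impedances:
  R: Z = R = 4700 Ω
  L: Z = jωL = j·2513·0.05 = 0 + j125.7 Ω
Step 3 — Series combination: Z_total = R + L = 4700 + j125.7 Ω = 4702∠1.5° Ω.
Step 4 — Power factor: PF = cos(φ) = Re(Z)/|Z| = 4700/4702 = 0.9996.
Step 5 — Type: Im(Z) = 125.7 ⇒ lagging (phase φ = 1.5°).

PF = 0.9996 (lagging, φ = 1.5°)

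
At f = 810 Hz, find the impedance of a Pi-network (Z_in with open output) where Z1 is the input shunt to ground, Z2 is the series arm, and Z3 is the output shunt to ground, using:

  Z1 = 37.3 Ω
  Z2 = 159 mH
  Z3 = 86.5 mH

Step 1 — Angular frequency: ω = 2π·f = 2π·810 = 5089 rad/s.
Step 2 — Component impedances:
  Z1: Z = R = 37.3 Ω
  Z2: Z = jωL = j·5089·0.159 = 0 + j809.2 Ω
  Z3: Z = jωL = j·5089·0.0865 = 0 + j440.2 Ω
Step 3 — With open output, the series arm Z2 and the output shunt Z3 appear in series to ground: Z2 + Z3 = 0 + j1249 Ω.
Step 4 — Parallel with input shunt Z1: Z_in = Z1 || (Z2 + Z3) = 37.27 + j1.113 Ω = 37.28∠1.7° Ω.

Z = 37.27 + j1.113 Ω = 37.28∠1.7° Ω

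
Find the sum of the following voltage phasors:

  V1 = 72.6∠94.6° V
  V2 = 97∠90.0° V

Step 1 — Convert each phasor to rectangular form:
  V1 = 72.6·(cos(94.6°) + j·sin(94.6°)) = -5.822 + j72.37 V
  V2 = 97·(cos(90.0°) + j·sin(90.0°)) = 0 + j97 V
Step 2 — Sum components: V_total = -5.822 + j169.4 V.
Step 3 — Convert to polar: |V_total| = 169.5 V, ∠V_total = 92.0°.

V_total = 169.5∠92.0° V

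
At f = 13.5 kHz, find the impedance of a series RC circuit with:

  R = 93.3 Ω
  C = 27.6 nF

Step 1 — Angular frequency: ω = 2π·f = 2π·1.35e+04 = 8.482e+04 rad/s.
Step 2 — Component impedances:
  R: Z = R = 93.3 Ω
  C: Z = 1/(jωC) = -j/(ω·C) = 0 - j427.1 Ω
Step 3 — Series combination: Z_total = R + C = 93.3 - j427.1 Ω = 437.2∠-77.7° Ω.

Z = 93.3 - j427.1 Ω = 437.2∠-77.7° Ω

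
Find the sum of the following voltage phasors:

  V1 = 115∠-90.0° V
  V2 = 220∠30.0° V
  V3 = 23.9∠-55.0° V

Step 1 — Convert each phasor to rectangular form:
  V1 = 115·(cos(-90.0°) + j·sin(-90.0°)) = 0 - j115 V
  V2 = 220·(cos(30.0°) + j·sin(30.0°)) = 190.5 + j110 V
  V3 = 23.9·(cos(-55.0°) + j·sin(-55.0°)) = 13.71 - j19.58 V
Step 2 — Sum components: V_total = 204.2 - j24.58 V.
Step 3 — Convert to polar: |V_total| = 205.7 V, ∠V_total = -6.9°.

V_total = 205.7∠-6.9° V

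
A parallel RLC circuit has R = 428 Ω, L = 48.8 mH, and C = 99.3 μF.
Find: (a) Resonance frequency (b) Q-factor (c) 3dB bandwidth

Step 1 — Resonance: ω₀ = 1/√(LC) = 1/√(0.0488·9.93e-05) = 454.3 rad/s.
Step 2 — f₀ = ω₀/(2π) = 72.3 Hz.
Step 3 — Parallel Q: Q = R/(ω₀L) = 428/(454.3·0.0488) = 19.31.
Step 4 — Bandwidth: Δω = ω₀/Q = 23.53 rad/s; BW = Δω/(2π) = 3.745 Hz.

(a) f₀ = 72.3 Hz  (b) Q = 19.31  (c) BW = 3.745 Hz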